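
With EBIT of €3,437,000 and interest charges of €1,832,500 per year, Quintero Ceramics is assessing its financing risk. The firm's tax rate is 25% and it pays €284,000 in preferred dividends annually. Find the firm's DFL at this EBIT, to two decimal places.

Interest = €1,832,500.00.
Preferred dividends grossed up pre-tax: €284,000 / (1 − 0.25) = €378,666.67.
DFL = EBIT ÷ [EBIT − I − D_p/(1−t)] = €3,437,000 ÷ [€3,437,000 − €1,832,500.00 − €378,666.67] = €3,437,000 ÷ €1,225,833.33 = 2.8038.

2.80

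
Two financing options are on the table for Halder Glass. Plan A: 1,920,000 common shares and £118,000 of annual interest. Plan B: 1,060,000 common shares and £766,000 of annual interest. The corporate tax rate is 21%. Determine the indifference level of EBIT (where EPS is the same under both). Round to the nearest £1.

At indifference, (EBIT − 118,000)(1 − t)/1,920,000 = (EBIT − 766,000)(1 − t)/1,060,000.
Cancelling (1 − t) and cross-multiplying: 1,060,000·(EBIT − 118,000) = 1,920,000·(EBIT − 766,000).
EBIT × (1,920,000 − 1,060,000) = 766,000 × 1,920,000 − 118,000 × 1,060,000 = 1,345,640,000,000, so EBIT = 1,345,640,000,000 ÷ 860,000 = 1,564,697.67.

£1,564,698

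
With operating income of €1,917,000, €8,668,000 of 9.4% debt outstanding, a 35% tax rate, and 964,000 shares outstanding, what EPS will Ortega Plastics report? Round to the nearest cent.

€0.74

Pre-tax income = €1,917,000 − €814,792.00 = €1,102,208.00.
After tax at 35%: net income = €1,102,208.00 × 0.65 = €716,435.20.
Per share: €716,435.20 / 964,000 shares = €0.74.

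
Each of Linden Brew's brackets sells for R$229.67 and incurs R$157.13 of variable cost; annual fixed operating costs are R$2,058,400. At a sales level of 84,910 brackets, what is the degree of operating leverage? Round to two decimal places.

At 84,910 units, contribution = 84,910 × R$72.54 = R$6,159,371.40.
EBIT = R$6,159,371.40 − R$2,058,400 = R$4,100,971.40.
Degree of operating leverage = R$6,159,371.40 / R$4,100,971.40 = 1.5019.

1.50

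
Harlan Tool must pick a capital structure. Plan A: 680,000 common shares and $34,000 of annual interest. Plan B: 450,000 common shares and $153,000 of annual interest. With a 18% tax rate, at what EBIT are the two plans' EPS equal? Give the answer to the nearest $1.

$385,826

At indifference, (EBIT − 34,000)(1 − t)/680,000 = (EBIT − 153,000)(1 − t)/450,000.
The (1 − t) factor cancels: (EBIT − 34,000) × 450,000 = (EBIT − 153,000) × 680,000.
EBIT × (680,000 − 450,000) = 153,000 × 680,000 − 34,000 × 450,000 = 88,740,000,000, so EBIT = 88,740,000,000 ÷ 230,000 = 385,826.09.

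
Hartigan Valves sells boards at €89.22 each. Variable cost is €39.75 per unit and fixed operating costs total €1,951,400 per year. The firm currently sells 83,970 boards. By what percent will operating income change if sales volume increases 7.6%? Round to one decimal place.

+14.3%

Contribution at this volume is 83,970 × €49.47 = €4,153,995.90.
EBIT = €4,153,995.90 − €1,951,400 = €2,202,595.90.
So DOL = total CM / EBIT = €4,153,995.90 / €2,202,595.90 = 1.8860.
%ΔEBIT = DOL × %ΔSales = 1.8860 × +7.6% = +14.3%.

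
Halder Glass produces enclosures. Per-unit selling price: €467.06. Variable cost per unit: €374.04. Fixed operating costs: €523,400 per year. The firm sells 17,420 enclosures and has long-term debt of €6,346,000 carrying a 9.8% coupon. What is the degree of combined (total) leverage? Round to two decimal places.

3.41

At 17,420 units, contribution = 17,420 × €93.02 = €1,620,408.40.
EBIT = €1,620,408.40 − €523,400 = €1,097,008.40. Interest = €621,908.00, so EBIT − I = €475,100.40.
DCL = contribution ÷ (EBIT − I) = €1,620,408.40 ÷ €475,100.40 = 3.4107.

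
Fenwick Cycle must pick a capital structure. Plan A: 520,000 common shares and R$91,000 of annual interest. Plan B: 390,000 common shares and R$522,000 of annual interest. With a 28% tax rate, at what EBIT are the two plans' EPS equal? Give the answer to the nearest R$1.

At indifference, (EBIT − 91,000)(1 − t)/520,000 = (EBIT − 522,000)(1 − t)/390,000.
The (1 − t) factor cancels: (EBIT − 91,000) × 390,000 = (EBIT − 522,000) × 520,000.
Solving, EBIT = (522,000·520,000 − 91,000·390,000) / (520,000 − 390,000) = 235,950,000,000 / 130,000 = 1,815,000.00.

R$1,815,000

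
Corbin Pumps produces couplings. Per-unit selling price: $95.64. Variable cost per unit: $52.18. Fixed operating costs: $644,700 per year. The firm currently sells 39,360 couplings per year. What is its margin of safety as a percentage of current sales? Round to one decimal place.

62.3%

Unit CM = price − variable cost = $95.64 − $52.18 = $43.46. Break-even units = $644,700 ÷ $43.46 = 14,834.33; break-even revenue = 14,834.33 × $95.64 = $1,418,755.36.
Current sales = 39,360 × $95.64 = $3,764,390.40.
Margin of safety = ($3,764,390.40 − $1,418,755.36) ÷ $3,764,390.40 = 62.3%.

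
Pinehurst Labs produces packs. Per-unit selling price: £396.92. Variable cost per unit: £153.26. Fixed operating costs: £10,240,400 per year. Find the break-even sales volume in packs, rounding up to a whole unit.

Contribution margin per unit = £396.92 − £153.26 = £243.66.
Break-even Q = £10,240,400 / £243.66 = 42,027.42 → 42,028 packs.

42,028 packs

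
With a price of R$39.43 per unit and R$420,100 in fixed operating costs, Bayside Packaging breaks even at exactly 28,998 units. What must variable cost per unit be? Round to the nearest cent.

Contribution per unit must be FC / Q = R$420,100 / 28,998 = R$14.4872.
Variable cost per unit = R$39.43 − R$14.4872 = R$24.94.

R$24.94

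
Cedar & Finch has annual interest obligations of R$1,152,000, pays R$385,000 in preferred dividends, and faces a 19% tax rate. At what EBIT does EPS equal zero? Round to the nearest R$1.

R$1,627,309

Grossing the preferred dividend up to pre-tax terms: R$385,000 / (1 − 0.19) = R$475,308.64.
Financial break-even EBIT = interest + D_p ÷ (1 − t) = R$1,152,000 + R$475,308.64 = R$1,627,308.64.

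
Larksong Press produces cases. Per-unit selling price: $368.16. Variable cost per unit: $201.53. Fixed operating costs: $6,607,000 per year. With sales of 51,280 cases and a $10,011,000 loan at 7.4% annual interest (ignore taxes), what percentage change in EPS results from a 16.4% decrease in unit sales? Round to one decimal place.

-117.1%

At 51,280 units, contribution = 51,280 × $166.63 = $8,544,786.40.
Operating income = contribution − fixed costs = $8,544,786.40 − $6,607,000 = $1,937,786.40.
After interest of $740,814.00, pre-tax earnings = $1,196,972.40.
Degree of combined leverage = contribution ÷ (EBIT − I) = $8,544,786.40 ÷ $1,196,972.40 = 7.1387.
EPS therefore changes by 7.1387 × (-16.4%) = -117.1%.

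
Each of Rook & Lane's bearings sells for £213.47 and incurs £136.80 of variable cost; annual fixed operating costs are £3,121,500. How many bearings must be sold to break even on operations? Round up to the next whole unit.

40,714 bearings

Each unit contributes £213.47 − £136.80 = £76.67.
Units to break even: £3,121,500 ÷ £76.67 = 40,713.45, rounded up to 40,714.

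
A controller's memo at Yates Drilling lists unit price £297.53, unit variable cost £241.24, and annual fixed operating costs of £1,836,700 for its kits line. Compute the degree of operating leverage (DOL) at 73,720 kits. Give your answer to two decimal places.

Total contribution margin = 73,720 × £56.29 = £4,149,698.80.
Operating income = contribution − fixed costs = £4,149,698.80 − £1,836,700 = £2,312,998.80.
DOL = contribution ÷ EBIT = £4,149,698.80 ÷ £2,312,998.80 = 1.7941.

1.79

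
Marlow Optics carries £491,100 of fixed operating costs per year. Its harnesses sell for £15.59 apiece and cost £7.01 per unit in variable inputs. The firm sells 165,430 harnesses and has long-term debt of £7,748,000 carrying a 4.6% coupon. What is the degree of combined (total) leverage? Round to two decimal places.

Contribution at this volume is 165,430 × £8.58 = £1,419,389.40.
Subtracting fixed costs: EBIT = £1,419,389.40 − £491,100 = £928,289.40. Interest = £356,408.00, so EBIT − I = £571,881.40.
DCL = contribution ÷ (EBIT − I) = £1,419,389.40 ÷ £571,881.40 = 2.4820.

2.48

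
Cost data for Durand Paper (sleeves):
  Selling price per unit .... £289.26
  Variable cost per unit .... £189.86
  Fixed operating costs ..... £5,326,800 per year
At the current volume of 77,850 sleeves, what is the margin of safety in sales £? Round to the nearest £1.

Each unit contributes £289.26 − £189.86 = £99.40. Break-even units = £5,326,800 ÷ £99.40 = 53,589.54; break-even revenue = 53,589.54 × £289.26 = £15,501,309.54.
Actual sales revenue = 77,850 × £289.26 = £22,518,891.00.
Margin of safety = £22,518,891.00 − £15,501,309.54 = £7,017,581.

£7,017,581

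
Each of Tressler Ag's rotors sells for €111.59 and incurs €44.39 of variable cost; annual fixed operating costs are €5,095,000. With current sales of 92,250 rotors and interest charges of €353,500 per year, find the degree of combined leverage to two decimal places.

At 92,250 units, contribution = 92,250 × €67.20 = €6,199,200.00.
EBIT = €6,199,200.00 − €5,095,000 = €1,104,200.00. Interest = €353,500.00.
DOL = €6,199,200.00 ÷ €1,104,200.00 = 5.6142; DFL = €1,104,200.00 ÷ €750,700.00 = 1.4709.
Combined leverage = 5.6142 × 1.4709 = 8.2579.

8.26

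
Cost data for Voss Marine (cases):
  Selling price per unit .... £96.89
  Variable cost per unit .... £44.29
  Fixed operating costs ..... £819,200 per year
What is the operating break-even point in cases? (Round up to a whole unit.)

Contribution margin per unit = £96.89 − £44.29 = £52.60.
Break-even Q = £819,200 / £52.60 = 15,574.14 → 15,575 cases.

15,575 cases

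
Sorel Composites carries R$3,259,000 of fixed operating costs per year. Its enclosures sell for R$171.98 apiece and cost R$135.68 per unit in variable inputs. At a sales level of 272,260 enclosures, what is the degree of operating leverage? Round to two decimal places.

1.49

At 272,260 units, contribution = 272,260 × R$36.30 = R$9,883,038.00.
Subtracting fixed costs: EBIT = R$9,883,038.00 − R$3,259,000 = R$6,624,038.00.
DOL = contribution ÷ EBIT = R$9,883,038.00 ÷ R$6,624,038.00 = 1.4920.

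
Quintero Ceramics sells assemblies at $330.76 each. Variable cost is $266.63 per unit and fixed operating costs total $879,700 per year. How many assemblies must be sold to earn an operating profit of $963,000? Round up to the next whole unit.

28,734 assemblies

Unit CM = price − variable cost = $330.76 − $266.63 = $64.13.
Units = (FC + target) / CM = ($879,700 + $963,000) / $64.13 = 28,733.82, so 28,734 assemblies.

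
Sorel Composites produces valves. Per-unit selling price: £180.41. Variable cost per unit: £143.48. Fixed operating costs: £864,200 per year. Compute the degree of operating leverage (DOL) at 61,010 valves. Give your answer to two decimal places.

1.62

Contribution at this volume is 61,010 × £36.93 = £2,253,099.30.
Operating income = contribution − fixed costs = £2,253,099.30 − £864,200 = £1,388,899.30.
DOL = contribution ÷ EBIT = £2,253,099.30 ÷ £1,388,899.30 = 1.6222.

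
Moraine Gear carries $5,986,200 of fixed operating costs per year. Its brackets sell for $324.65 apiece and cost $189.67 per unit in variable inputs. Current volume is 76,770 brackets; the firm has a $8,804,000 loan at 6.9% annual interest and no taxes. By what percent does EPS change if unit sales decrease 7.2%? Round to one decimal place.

-19.8%

Total contribution margin = 76,770 × $134.98 = $10,362,414.60.
Subtracting fixed costs: EBIT = $10,362,414.60 − $5,986,200 = $4,376,214.60.
After interest of $607,476.00, pre-tax earnings = $3,768,738.60.
DCL = total CM / (EBIT − I) = $10,362,414.60 / $3,768,738.60 = 2.7496.
%ΔEPS = DCL × %ΔSales = 2.7496 × -7.2% = -19.8%.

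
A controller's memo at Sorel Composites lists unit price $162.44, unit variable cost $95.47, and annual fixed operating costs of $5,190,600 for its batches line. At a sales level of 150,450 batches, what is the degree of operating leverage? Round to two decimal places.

Total contribution margin = 150,450 × $66.97 = $10,075,636.50.
EBIT = $10,075,636.50 − $5,190,600 = $4,885,036.50.
So DOL = total CM / EBIT = $10,075,636.50 / $4,885,036.50 = 2.0626.

2.06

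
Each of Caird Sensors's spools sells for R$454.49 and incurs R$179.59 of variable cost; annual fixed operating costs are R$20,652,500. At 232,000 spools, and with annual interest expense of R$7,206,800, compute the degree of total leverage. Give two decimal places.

1.78

Contribution at this volume is 232,000 × R$274.90 = R$63,776,800.00.
Subtracting fixed costs: EBIT = R$63,776,800.00 − R$20,652,500 = R$43,124,300.00. Interest = R$7,206,800.00.
DOL = R$63,776,800.00 ÷ R$43,124,300.00 = 1.4789; DFL = R$43,124,300.00 ÷ R$35,917,500.00 = 1.2006.
DCL = DOL × DFL = 1.4789 × 1.2006 = 1.7756.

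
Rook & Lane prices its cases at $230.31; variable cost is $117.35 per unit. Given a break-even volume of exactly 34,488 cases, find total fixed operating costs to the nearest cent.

Contribution margin per unit = $230.31 − $117.35 = $112.96.
Since BE = FC / CM, FC = 34,488 × $112.96 = $3,895,764.48.

$3,895,764.48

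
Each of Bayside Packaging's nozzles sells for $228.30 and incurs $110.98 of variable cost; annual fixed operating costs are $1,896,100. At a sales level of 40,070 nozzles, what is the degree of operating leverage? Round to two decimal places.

Contribution at this volume is 40,070 × $117.32 = $4,701,012.40.
EBIT = $4,701,012.40 − $1,896,100 = $2,804,912.40.
So DOL = total CM / EBIT = $4,701,012.40 / $2,804,912.40 = 1.6760.

1.68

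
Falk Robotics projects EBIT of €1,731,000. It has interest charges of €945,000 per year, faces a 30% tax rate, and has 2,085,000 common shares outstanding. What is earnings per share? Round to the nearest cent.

€0.26

Interest = €945,000.00, so EBT = €1,731,000 − €945,000.00 = €786,000.00.
After tax at 30%: net income = €786,000.00 × 0.70 = €550,200.00.
EPS = €550,200.00 ÷ 2,085,000 = €0.26.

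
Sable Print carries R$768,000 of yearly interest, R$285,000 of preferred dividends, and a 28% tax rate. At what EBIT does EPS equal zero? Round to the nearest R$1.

Preferred dividends are paid after tax, so their pre-tax equivalent is R$285,000 ÷ (1 − 0.28) = R$395,833.33.
EPS = 0 when EBIT covers interest plus the pre-tax preferred burden: R$768,000 + R$395,833.33 = R$1,163,833.33.

R$1,163,833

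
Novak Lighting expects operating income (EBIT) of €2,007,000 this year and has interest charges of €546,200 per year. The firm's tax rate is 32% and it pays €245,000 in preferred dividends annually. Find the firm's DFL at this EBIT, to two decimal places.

Annual interest charges come to €546,200.00.
Preferred dividends grossed up pre-tax: €245,000 / (1 − 0.32) = €360,294.12.
DFL = EBIT ÷ [EBIT − I − D_p/(1−t)] = €2,007,000 ÷ [€2,007,000 − €546,200.00 − €360,294.12] = €2,007,000 ÷ €1,100,505.88 = 1.8237.

1.82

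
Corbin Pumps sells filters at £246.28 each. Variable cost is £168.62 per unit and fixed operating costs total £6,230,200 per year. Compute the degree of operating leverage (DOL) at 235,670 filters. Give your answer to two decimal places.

1.52

Contribution at this volume is 235,670 × £77.66 = £18,302,132.20.
Operating income = contribution − fixed costs = £18,302,132.20 − £6,230,200 = £12,071,932.20.
DOL = contribution ÷ EBIT = £18,302,132.20 ÷ £12,071,932.20 = 1.5161.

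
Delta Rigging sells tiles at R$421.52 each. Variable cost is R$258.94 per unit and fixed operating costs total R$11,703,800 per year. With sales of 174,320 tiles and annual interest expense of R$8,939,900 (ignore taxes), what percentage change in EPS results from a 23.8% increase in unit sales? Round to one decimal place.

Total contribution margin = 174,320 × R$162.58 = R$28,340,945.60.
Operating income = contribution − fixed costs = R$28,340,945.60 − R$11,703,800 = R$16,637,145.60.
After interest of R$8,939,900.00, pre-tax earnings = R$7,697,245.60.
Degree of combined leverage = contribution ÷ (EBIT − I) = R$28,340,945.60 ÷ R$7,697,245.60 = 3.6820.
EPS therefore changes by 3.6820 × (+23.8%) = +87.6%.

+87.6%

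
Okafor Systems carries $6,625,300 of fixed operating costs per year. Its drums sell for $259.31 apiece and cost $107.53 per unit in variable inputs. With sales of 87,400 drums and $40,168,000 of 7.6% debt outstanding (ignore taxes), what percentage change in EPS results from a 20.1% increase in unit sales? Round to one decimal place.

+74.3%

Contribution at this volume is 87,400 × $151.78 = $13,265,572.00.
Operating income = contribution − fixed costs = $13,265,572.00 − $6,625,300 = $6,640,272.00.
After interest of $3,052,768.00, pre-tax earnings = $3,587,504.00.
DCL = total CM / (EBIT − I) = $13,265,572.00 / $3,587,504.00 = 3.6977.
%ΔEPS = DCL × %ΔSales = 3.6977 × +20.1% = +74.3%.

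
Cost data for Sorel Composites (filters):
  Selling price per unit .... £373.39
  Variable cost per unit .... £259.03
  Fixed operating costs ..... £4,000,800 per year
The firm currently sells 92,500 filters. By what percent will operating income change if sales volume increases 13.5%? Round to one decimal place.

+21.7%

At 92,500 units, contribution = 92,500 × £114.36 = £10,578,300.00.
Operating income = contribution − fixed costs = £10,578,300.00 − £4,000,800 = £6,577,500.00.
DOL = contribution ÷ EBIT = £10,578,300.00 ÷ £6,577,500.00 = 1.6083.
So EBIT moves 1.6083 × (+13.5%) = +21.7%.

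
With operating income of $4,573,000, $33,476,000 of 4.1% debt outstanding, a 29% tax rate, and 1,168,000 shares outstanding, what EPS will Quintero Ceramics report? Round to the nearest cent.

Pre-tax income = $4,573,000 − $1,372,516.00 = $3,200,484.00.
Net income = $3,200,484.00 × (1 − 0.29) = $2,272,343.64.
EPS = $2,272,343.64 ÷ 1,168,000 = $1.95.

$1.95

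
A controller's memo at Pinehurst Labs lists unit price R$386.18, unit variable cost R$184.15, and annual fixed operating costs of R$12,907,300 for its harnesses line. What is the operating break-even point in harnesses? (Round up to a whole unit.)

63,889 harnesses

Unit CM = price − variable cost = R$386.18 − R$184.15 = R$202.03.
Break-even Q = R$12,907,300 / R$202.03 = 63,888.04 → 63,889 harnesses.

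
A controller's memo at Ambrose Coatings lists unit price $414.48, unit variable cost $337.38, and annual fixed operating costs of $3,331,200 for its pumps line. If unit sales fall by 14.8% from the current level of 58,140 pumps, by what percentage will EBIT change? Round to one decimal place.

-57.6%

Total contribution margin = 58,140 × $77.10 = $4,482,594.00.
Subtracting fixed costs: EBIT = $4,482,594.00 − $3,331,200 = $1,151,394.00.
So DOL = total CM / EBIT = $4,482,594.00 / $1,151,394.00 = 3.8932.
So EBIT moves 3.8932 × (-14.8%) = -57.6%.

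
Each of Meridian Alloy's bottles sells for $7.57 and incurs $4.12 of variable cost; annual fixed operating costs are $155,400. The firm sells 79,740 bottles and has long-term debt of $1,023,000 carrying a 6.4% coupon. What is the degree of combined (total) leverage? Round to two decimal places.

5.07

Total contribution margin = 79,740 × $3.45 = $275,103.00.
EBIT = $275,103.00 − $155,400 = $119,703.00. Interest = $65,472.00, so EBIT − I = $54,231.00.
DCL = contribution ÷ (EBIT − I) = $275,103.00 ÷ $54,231.00 = 5.0728.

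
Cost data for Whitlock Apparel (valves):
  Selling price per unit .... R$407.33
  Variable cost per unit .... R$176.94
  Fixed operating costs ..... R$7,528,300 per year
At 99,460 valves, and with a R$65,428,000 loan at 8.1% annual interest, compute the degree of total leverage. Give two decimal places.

Contribution at this volume is 99,460 × R$230.39 = R$22,914,589.40.
Subtracting fixed costs: EBIT = R$22,914,589.40 − R$7,528,300 = R$15,386,289.40. Interest = R$5,299,668.00, so EBIT − I = R$10,086,621.40.
Degree of total leverage = total CM / (EBIT − interest) = R$22,914,589.40 / R$10,086,621.40 = 2.2718.

2.27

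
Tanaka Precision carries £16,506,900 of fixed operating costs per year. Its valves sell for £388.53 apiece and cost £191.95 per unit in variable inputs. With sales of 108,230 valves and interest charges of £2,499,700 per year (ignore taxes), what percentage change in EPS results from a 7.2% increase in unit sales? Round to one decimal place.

+67.5%

Contribution at this volume is 108,230 × £196.58 = £21,275,853.40.
Operating income = contribution − fixed costs = £21,275,853.40 − £16,506,900 = £4,768,953.40.
After interest of £2,499,700.00, pre-tax earnings = £2,269,253.40.
Degree of combined leverage = contribution ÷ (EBIT − I) = £21,275,853.40 ÷ £2,269,253.40 = 9.3757.
%ΔEPS = DCL × %ΔSales = 9.3757 × +7.2% = +67.5%.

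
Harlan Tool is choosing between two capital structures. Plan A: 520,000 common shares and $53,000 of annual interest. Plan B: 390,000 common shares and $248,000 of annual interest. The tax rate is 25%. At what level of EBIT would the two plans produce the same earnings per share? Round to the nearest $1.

$833,000

Set EPS_A = EPS_B: (EBIT − $53,000)(1 − 0.25) ÷ 520,000 = (EBIT − $248,000)(1 − 0.25) ÷ 390,000.
Cancelling (1 − t) and cross-multiplying: 390,000·(EBIT − 53,000) = 520,000·(EBIT − 248,000).
EBIT × (520,000 − 390,000) = 248,000 × 520,000 − 53,000 × 390,000 = 108,290,000,000, so EBIT = 108,290,000,000 ÷ 130,000 = 833,000.00.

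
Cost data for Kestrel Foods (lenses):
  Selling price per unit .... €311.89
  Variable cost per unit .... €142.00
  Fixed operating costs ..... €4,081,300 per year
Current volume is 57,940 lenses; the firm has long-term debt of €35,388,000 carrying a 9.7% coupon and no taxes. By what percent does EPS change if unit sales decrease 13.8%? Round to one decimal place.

-58.3%

Contribution at this volume is 57,940 × €169.89 = €9,843,426.60.
Operating income = contribution − fixed costs = €9,843,426.60 − €4,081,300 = €5,762,126.60.
After interest of €3,432,636.00, pre-tax earnings = €2,329,490.60.
DCL = total CM / (EBIT − I) = €9,843,426.60 / €2,329,490.60 = 4.2256.
%ΔEPS = DCL × %ΔSales = 4.2256 × -13.8% = -58.3%.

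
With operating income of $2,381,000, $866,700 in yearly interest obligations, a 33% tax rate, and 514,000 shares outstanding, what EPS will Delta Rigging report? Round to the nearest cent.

$1.97

Pre-tax income = $2,381,000 − $866,700.00 = $1,514,300.00.
After tax at 33%: net income = $1,514,300.00 × 0.67 = $1,014,581.00.
EPS = $1,014,581.00 ÷ 514,000 = $1.97.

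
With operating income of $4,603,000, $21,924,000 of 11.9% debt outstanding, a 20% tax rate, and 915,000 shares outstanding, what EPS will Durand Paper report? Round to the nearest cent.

$1.74

Pre-tax income = $4,603,000 − $2,608,956.00 = $1,994,044.00.
After tax at 20%: net income = $1,994,044.00 × 0.80 = $1,595,235.20.
EPS = $1,595,235.20 ÷ 915,000 = $1.74.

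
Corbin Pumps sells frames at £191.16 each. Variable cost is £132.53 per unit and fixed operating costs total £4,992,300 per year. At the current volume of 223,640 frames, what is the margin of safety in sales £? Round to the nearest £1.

£26,473,893

Contribution margin per unit = £191.16 − £132.53 = £58.63. Break-even units = £4,992,300 ÷ £58.63 = 85,149.24; break-even revenue = 85,149.24 × £191.16 = £16,277,128.91.
Actual sales revenue = 223,640 × £191.16 = £42,751,022.40.
Margin of safety = £42,751,022.40 − £16,277,128.91 = £26,473,893.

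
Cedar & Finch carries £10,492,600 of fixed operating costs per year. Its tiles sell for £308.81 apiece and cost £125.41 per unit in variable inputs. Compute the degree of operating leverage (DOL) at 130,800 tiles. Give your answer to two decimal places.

At 130,800 units, contribution = 130,800 × £183.40 = £23,988,720.00.
EBIT = £23,988,720.00 − £10,492,600 = £13,496,120.00.
DOL = contribution ÷ EBIT = £23,988,720.00 ÷ £13,496,120.00 = 1.7775.

1.78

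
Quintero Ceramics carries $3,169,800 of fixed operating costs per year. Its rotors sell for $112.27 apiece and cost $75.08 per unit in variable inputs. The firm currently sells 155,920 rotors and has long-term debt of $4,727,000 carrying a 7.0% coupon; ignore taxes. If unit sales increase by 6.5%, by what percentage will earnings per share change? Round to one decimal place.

Contribution at this volume is 155,920 × $37.19 = $5,798,664.80.
EBIT = $5,798,664.80 − $3,169,800 = $2,628,864.80.
After interest of $330,890.00, pre-tax earnings = $2,297,974.80.
Degree of combined leverage = contribution ÷ (EBIT − I) = $5,798,664.80 ÷ $2,297,974.80 = 2.5234.
EPS therefore changes by 2.5234 × (+6.5%) = +16.4%.

+16.4%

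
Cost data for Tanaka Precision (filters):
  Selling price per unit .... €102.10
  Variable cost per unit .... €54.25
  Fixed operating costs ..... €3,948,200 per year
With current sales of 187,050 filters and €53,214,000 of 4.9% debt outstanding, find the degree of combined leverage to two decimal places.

3.74

At 187,050 units, contribution = 187,050 × €47.85 = €8,950,342.50.
Subtracting fixed costs: EBIT = €8,950,342.50 − €3,948,200 = €5,002,142.50. Interest = €2,607,486.00, so EBIT − I = €2,394,656.50.
Degree of total leverage = total CM / (EBIT − interest) = €8,950,342.50 / €2,394,656.50 = 3.7376.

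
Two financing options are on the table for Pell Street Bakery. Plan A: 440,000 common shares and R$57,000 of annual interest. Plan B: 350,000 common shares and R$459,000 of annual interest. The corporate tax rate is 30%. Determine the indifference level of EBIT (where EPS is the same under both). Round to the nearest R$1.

R$2,022,333

Set EPS_A = EPS_B: (EBIT − R$57,000)(1 − 0.30) ÷ 440,000 = (EBIT − R$459,000)(1 − 0.30) ÷ 350,000.
Cancelling (1 − t) and cross-multiplying: 350,000·(EBIT − 57,000) = 440,000·(EBIT − 459,000).
EBIT × (440,000 − 350,000) = 459,000 × 440,000 − 57,000 × 350,000 = 182,010,000,000, so EBIT = 182,010,000,000 ÷ 90,000 = 2,022,333.33.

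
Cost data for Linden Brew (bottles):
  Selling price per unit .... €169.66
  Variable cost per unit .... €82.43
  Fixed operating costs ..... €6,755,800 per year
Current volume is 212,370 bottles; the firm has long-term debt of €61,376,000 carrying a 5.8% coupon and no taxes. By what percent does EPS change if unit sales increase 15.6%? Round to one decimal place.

Contribution at this volume is 212,370 × €87.23 = €18,525,035.10.
Operating income = contribution − fixed costs = €18,525,035.10 − €6,755,800 = €11,769,235.10.
Interest = €3,559,808.00, so EBIT − I = €8,209,427.10.
DCL = total CM / (EBIT − I) = €18,525,035.10 / €8,209,427.10 = 2.2566.
%ΔEPS = DCL × %ΔSales = 2.2566 × +15.6% = +35.2%.

+35.2%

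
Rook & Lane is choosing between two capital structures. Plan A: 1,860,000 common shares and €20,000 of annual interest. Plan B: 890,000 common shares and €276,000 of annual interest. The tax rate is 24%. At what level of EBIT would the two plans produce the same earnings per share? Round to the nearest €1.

€510,887

At indifference, (EBIT − 20,000)(1 − t)/1,860,000 = (EBIT − 276,000)(1 − t)/890,000.
Cancelling (1 − t) and cross-multiplying: 890,000·(EBIT − 20,000) = 1,860,000·(EBIT − 276,000).
Solving, EBIT = (276,000·1,860,000 − 20,000·890,000) / (1,860,000 − 890,000) = 495,560,000,000 / 970,000 = 510,886.60.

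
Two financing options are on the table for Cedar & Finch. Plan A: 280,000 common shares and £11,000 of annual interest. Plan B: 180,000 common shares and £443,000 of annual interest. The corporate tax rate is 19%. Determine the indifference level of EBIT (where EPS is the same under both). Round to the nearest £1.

£1,220,600

At indifference, (EBIT − 11,000)(1 − t)/280,000 = (EBIT − 443,000)(1 − t)/180,000.
The (1 − t) factor cancels: (EBIT − 11,000) × 180,000 = (EBIT − 443,000) × 280,000.
EBIT × (280,000 − 180,000) = 443,000 × 280,000 − 11,000 × 180,000 = 122,060,000,000, so EBIT = 122,060,000,000 ÷ 100,000 = 1,220,600.00.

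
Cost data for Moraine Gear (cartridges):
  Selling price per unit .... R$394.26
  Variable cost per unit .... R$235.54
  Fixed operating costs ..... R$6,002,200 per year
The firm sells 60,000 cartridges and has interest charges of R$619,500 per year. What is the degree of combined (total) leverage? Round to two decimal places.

Total contribution margin = 60,000 × R$158.72 = R$9,523,200.00.
Operating income = contribution − fixed costs = R$9,523,200.00 − R$6,002,200 = R$3,521,000.00. Interest = R$619,500.00.
DOL = R$9,523,200.00 ÷ R$3,521,000.00 = 2.7047; DFL = R$3,521,000.00 ÷ R$2,901,500.00 = 1.2135.
DCL = DOL × DFL = 2.7047 × 1.2135 = 3.2822.

3.28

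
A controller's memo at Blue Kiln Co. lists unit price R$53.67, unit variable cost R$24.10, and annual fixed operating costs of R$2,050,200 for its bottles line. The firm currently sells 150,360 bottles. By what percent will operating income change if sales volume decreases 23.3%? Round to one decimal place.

Contribution at this volume is 150,360 × R$29.57 = R$4,446,145.20.
Subtracting fixed costs: EBIT = R$4,446,145.20 − R$2,050,200 = R$2,395,945.20.
Degree of operating leverage = R$4,446,145.20 / R$2,395,945.20 = 1.8557.
Operating income changes by 1.8557 × -23.3% = -43.2%.

-43.2%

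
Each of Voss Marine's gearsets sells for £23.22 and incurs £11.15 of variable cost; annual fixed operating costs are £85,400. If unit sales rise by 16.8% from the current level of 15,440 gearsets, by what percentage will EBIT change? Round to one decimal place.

+31.0%

At 15,440 units, contribution = 15,440 × £12.07 = £186,360.80.
Subtracting fixed costs: EBIT = £186,360.80 − £85,400 = £100,960.80.
So DOL = total CM / EBIT = £186,360.80 / £100,960.80 = 1.8459.
Operating income changes by 1.8459 × +16.8% = +31.0%.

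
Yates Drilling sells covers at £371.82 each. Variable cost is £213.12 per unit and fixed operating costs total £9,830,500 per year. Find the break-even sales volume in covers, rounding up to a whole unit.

Each unit contributes £371.82 − £213.12 = £158.70.
Units to break even: £9,830,500 ÷ £158.70 = 61,943.92, rounded up to 61,944.

61,944 covers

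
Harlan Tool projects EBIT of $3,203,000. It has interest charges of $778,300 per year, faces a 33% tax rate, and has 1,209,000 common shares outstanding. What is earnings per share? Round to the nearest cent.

$1.34

Interest = $778,300.00, so EBT = $3,203,000 − $778,300.00 = $2,424,700.00.
Net income = $2,424,700.00 × (1 − 0.33) = $1,624,549.00.
EPS = $1,624,549.00 ÷ 1,209,000 = $1.34.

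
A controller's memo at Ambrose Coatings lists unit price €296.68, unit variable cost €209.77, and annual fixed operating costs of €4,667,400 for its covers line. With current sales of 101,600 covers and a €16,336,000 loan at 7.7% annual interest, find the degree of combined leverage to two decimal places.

Total contribution margin = 101,600 × €86.91 = €8,830,056.00.
EBIT = €8,830,056.00 − €4,667,400 = €4,162,656.00. Interest = €1,257,872.00, so EBIT − I = €2,904,784.00.
DCL = contribution ÷ (EBIT − I) = €8,830,056.00 ÷ €2,904,784.00 = 3.0398.

3.04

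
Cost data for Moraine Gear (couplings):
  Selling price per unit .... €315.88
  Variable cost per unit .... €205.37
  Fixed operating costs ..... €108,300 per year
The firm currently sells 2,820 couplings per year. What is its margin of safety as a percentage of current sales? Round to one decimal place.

Unit CM = price − variable cost = €315.88 − €205.37 = €110.51. Break-even units = €108,300 ÷ €110.51 = 980.00; break-even revenue = 980.00 × €315.88 = €309,562.97.
Actual sales revenue = 2,820 × €315.88 = €890,781.60.
Margin of safety = (€890,781.60 − €309,562.97) ÷ €890,781.60 = 65.2%.

65.2%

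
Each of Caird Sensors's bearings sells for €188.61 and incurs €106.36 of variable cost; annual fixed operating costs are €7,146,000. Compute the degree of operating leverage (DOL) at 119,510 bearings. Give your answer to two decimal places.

3.66

Contribution at this volume is 119,510 × €82.25 = €9,829,697.50.
Operating income = contribution − fixed costs = €9,829,697.50 − €7,146,000 = €2,683,697.50.
DOL = contribution ÷ EBIT = €9,829,697.50 ÷ €2,683,697.50 = 3.6627.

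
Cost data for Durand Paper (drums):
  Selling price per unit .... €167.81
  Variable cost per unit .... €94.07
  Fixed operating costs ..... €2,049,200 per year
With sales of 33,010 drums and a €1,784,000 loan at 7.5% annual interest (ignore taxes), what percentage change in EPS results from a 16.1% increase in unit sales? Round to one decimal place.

Total contribution margin = 33,010 × €73.74 = €2,434,157.40.
Subtracting fixed costs: EBIT = €2,434,157.40 − €2,049,200 = €384,957.40.
After interest of €133,800.00, pre-tax earnings = €251,157.40.
Degree of combined leverage = contribution ÷ (EBIT − I) = €2,434,157.40 ÷ €251,157.40 = 9.6918.
EPS therefore changes by 9.6918 × (+16.1%) = +156.0%.

+156.0%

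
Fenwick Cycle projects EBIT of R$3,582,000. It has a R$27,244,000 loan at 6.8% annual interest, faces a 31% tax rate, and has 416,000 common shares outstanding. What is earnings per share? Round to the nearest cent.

R$2.87

Interest = R$1,852,592.00, so EBT = R$3,582,000 − R$1,852,592.00 = R$1,729,408.00.
Net income = R$1,729,408.00 × (1 − 0.31) = R$1,193,291.52.
EPS = R$1,193,291.52 ÷ 416,000 = R$2.87.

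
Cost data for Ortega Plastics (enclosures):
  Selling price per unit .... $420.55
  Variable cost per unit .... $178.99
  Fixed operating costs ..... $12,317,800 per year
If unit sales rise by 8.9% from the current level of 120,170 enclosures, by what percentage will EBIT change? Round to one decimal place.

+15.5%

Contribution at this volume is 120,170 × $241.56 = $29,028,265.20.
Operating income = contribution − fixed costs = $29,028,265.20 − $12,317,800 = $16,710,465.20.
Degree of operating leverage = $29,028,265.20 / $16,710,465.20 = 1.7371.
So EBIT moves 1.7371 × (+8.9%) = +15.5%.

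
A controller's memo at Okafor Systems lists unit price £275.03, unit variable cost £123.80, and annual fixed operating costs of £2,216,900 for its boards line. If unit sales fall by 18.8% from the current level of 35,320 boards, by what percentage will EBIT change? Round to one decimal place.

At 35,320 units, contribution = 35,320 × £151.23 = £5,341,443.60.
EBIT = £5,341,443.60 − £2,216,900 = £3,124,543.60.
DOL = contribution ÷ EBIT = £5,341,443.60 ÷ £3,124,543.60 = 1.7095.
Operating income changes by 1.7095 × -18.8% = -32.1%.

-32.1%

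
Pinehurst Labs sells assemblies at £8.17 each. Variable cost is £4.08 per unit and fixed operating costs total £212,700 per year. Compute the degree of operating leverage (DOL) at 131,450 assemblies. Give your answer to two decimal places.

Contribution at this volume is 131,450 × £4.09 = £537,630.50.
Subtracting fixed costs: EBIT = £537,630.50 − £212,700 = £324,930.50.
DOL = contribution ÷ EBIT = £537,630.50 ÷ £324,930.50 = 1.6546.

1.65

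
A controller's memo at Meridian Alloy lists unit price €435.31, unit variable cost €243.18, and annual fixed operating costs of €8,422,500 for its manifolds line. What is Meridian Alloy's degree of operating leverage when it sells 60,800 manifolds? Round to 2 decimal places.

3.58

Contribution at this volume is 60,800 × €192.13 = €11,681,504.00.
Subtracting fixed costs: EBIT = €11,681,504.00 − €8,422,500 = €3,259,004.00.
Degree of operating leverage = €11,681,504.00 / €3,259,004.00 = 3.5844.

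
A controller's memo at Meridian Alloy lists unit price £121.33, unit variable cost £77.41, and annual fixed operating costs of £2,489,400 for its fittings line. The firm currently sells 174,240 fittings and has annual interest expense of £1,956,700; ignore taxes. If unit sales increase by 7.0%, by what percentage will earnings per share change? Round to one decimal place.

+16.7%

Contribution at this volume is 174,240 × £43.92 = £7,652,620.80.
Operating income = contribution − fixed costs = £7,652,620.80 − £2,489,400 = £5,163,220.80.
After interest of £1,956,700.00, pre-tax earnings = £3,206,520.80.
DCL = total CM / (EBIT − I) = £7,652,620.80 / £3,206,520.80 = 2.3866.
%ΔEPS = DCL × %ΔSales = 2.3866 × +7.0% = +16.7%.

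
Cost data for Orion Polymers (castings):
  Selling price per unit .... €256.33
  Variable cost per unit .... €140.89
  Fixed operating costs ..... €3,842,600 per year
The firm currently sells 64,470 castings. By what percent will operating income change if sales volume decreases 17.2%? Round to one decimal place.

-35.6%

Contribution at this volume is 64,470 × €115.44 = €7,442,416.80.
EBIT = €7,442,416.80 − €3,842,600 = €3,599,816.80.
DOL = contribution ÷ EBIT = €7,442,416.80 ÷ €3,599,816.80 = 2.0674.
So EBIT moves 2.0674 × (-17.2%) = -35.6%.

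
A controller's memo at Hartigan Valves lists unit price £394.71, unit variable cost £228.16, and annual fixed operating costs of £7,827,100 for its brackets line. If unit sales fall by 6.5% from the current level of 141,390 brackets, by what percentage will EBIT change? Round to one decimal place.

Contribution at this volume is 141,390 × £166.55 = £23,548,504.50.
EBIT = £23,548,504.50 − £7,827,100 = £15,721,404.50.
DOL = contribution ÷ EBIT = £23,548,504.50 ÷ £15,721,404.50 = 1.4979.
So EBIT moves 1.4979 × (-6.5%) = -9.7%.

-9.7%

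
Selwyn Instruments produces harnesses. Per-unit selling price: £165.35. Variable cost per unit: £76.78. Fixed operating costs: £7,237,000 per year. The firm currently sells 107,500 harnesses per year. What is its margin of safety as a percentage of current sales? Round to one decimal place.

Unit CM = price − variable cost = £165.35 − £76.78 = £88.57. Break-even units = £7,237,000 ÷ £88.57 = 81,709.38; break-even revenue = 81,709.38 × £165.35 = £13,510,646.38.
Current sales = 107,500 × £165.35 = £17,775,125.00.
Margin of safety = (£17,775,125.00 − £13,510,646.38) ÷ £17,775,125.00 = 24.0%.

24.0%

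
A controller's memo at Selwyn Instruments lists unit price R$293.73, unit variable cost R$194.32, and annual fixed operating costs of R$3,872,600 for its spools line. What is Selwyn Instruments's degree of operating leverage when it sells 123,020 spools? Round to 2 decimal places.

Total contribution margin = 123,020 × R$99.41 = R$12,229,418.20.
Operating income = contribution − fixed costs = R$12,229,418.20 − R$3,872,600 = R$8,356,818.20.
DOL = contribution ÷ EBIT = R$12,229,418.20 ÷ R$8,356,818.20 = 1.4634.

1.46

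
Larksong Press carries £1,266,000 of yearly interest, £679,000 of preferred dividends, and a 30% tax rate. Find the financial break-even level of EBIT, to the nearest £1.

£2,236,000

Grossing the preferred dividend up to pre-tax terms: £679,000 / (1 − 0.30) = £970,000.00.
Financial break-even EBIT = interest + D_p ÷ (1 − t) = £1,266,000 + £970,000.00 = £2,236,000.00.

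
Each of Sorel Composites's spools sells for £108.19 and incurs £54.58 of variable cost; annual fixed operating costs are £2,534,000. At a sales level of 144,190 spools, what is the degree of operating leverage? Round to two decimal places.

1.49

Total contribution margin = 144,190 × £53.61 = £7,730,025.90.
EBIT = £7,730,025.90 − £2,534,000 = £5,196,025.90.
Degree of operating leverage = £7,730,025.90 / £5,196,025.90 = 1.4877.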